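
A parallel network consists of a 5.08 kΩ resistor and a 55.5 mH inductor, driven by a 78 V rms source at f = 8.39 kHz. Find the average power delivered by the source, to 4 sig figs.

ω = 2πf = 52720 rad/s
X_L = ωL = 2926 Ω
Parallel: admittances add. Y = 1/R + 1/(jωL)
Y = (0.0001969 − j0.0003418) S
|Y| = 0.0003944 S → |Z| = 1/|Y| = 2535 Ω, ∠Z = −∠Y = 60.06°
I = V/|Z| = 30.77 mA
P = VI cos φ = 78 × 0.03077 × cos(60.06°) = 1.198 W

1.198 W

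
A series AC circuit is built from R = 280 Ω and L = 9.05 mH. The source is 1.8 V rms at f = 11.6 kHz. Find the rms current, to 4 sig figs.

2.512 mA

ω = 2πf = 72880 rad/s
X_L = ωL = 659.6 Ω
Z = 280.0 + j659.6 Ω
|Z| = √(280.0² + 659.6²) = 716.6 Ω
I = V/|Z| = 1.8/716.6 = 2.512 mA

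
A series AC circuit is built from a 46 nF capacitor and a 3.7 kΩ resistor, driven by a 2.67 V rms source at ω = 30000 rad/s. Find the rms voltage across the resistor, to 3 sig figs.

X_C = 1/(ωC) = 725 Ω
Z = 3700 − j725 Ω
|Z| = √(3700² + 725²) = 3770 Ω
I = V/|Z| = 708 μA
V_R = I·|Z_R| = 0.000708 × 3700 = 2.62 V

2.62 V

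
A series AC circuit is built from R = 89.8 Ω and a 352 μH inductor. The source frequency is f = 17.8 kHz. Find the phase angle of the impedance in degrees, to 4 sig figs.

ω = 2πf = 111800 rad/s
X_L = ωL = 39.37 Ω
Z = 89.80 + j39.37 Ω
|Z| = √(89.80² + 39.37²) = 98.05 Ω
∠Z = arctan(39.37/89.80) = 23.67°

23.67°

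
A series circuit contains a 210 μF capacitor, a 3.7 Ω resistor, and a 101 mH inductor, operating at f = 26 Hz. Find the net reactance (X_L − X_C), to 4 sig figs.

ω = 2πf = 163.4 rad/s
X_L = ωL = 16.50 Ω
X_C = 1/(ωC) = 29.15 Ω
X = 16.50 − 29.15 = -12.65 Ω

-12.65 Ω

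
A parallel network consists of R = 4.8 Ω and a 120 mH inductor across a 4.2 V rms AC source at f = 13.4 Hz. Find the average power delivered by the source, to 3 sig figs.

3.68 W

ω = 2πf = 84.19 rad/s
X_L = ωL = 10.1 Ω
Parallel: admittances add. Y = 1/R + 1/(jωL)
Y = (0.208 − j0.0990) S
|Y| = 0.231 S → |Z| = 1/|Y| = 4.34 Ω, ∠Z = −∠Y = 25.4°
I = V/|Z| = 969 mA
P = VI cos φ = 4.2 × 0.969 × cos(25.4°) = 3.68 W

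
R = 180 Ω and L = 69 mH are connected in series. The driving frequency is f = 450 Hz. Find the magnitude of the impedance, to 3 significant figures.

ω = 2πf = 2827 rad/s
X_L = ωL = 195 Ω
Z = 180 + j195 Ω
|Z| = √(180² + 195²) = 265 Ω

265 Ω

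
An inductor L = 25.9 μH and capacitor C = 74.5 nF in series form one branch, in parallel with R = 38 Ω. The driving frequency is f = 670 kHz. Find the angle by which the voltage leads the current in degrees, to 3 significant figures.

ω = 2πf = 4.21e+06 rad/s
X_L = ωL = 109 Ω
X_C = 1/(ωC) = 3.19 Ω
Branch 1: Z₁ = R = 38.0 Ω
Branch 2 (series LC): Z₂ = j(X_L − X_C) = j106 Ω
Parallel: Z = Z₁Z₂/(Z₁+Z₂), |Z| = 35.8 Ω, ∠Z = 19.7°

19.7°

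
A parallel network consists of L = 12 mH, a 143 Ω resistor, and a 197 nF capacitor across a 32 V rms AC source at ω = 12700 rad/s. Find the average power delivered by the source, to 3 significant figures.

X_L = ωL = 152 Ω
X_C = 1/(ωC) = 400 Ω
Parallel: admittances add. Y = 1/R + 1/(jωL) + jωC
Y = (0.00699 − j0.00406) S
|Y| = 0.00809 S → |Z| = 1/|Y| = 124 Ω, ∠Z = −∠Y = 30.1°
I = V/|Z| = 259 mA
P = VI cos φ = 32 × 0.259 × cos(30.1°) = 7.16 W

7.16 W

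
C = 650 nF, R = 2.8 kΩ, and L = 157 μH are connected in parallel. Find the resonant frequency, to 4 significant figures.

15.75 kHz

ω₀ = 1/√(LC) = 1/√(0.000157 × 6.5e-07) = 98990 rad/s
f₀ = ω₀/(2π) = 15.75 kHz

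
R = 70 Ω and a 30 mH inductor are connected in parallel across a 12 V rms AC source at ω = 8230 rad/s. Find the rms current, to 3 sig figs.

X_L = ωL = 247 Ω
Parallel: admittances add. Y = 1/R + 1/(jωL)
Y = (0.0143 − j0.00405) S
|Y| = 0.0148 S → |Z| = 1/|Y| = 67.3 Ω, ∠Z = −∠Y = 15.8°
I = V/|Z| = 12/67.3 = 178 mA

178 mA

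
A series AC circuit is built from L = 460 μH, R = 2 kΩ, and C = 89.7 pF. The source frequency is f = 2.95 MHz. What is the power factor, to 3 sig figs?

ω = 2πf = 1.854e+07 rad/s
X_L = ωL = 8530 Ω
X_C = 1/(ωC) = 601 Ω
Net reactance X = X_L − X_C = 7920 Ω
Z = 2000 + j7920 Ω
|Z| = √(2000² + 7920²) = 8170 Ω
∠Z = arctan(7920/2000) = 75.8°
cos φ = cos(75.8°) = 0.245

0.245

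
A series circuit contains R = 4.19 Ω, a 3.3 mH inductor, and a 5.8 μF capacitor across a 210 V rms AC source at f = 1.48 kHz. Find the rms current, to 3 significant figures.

16.3 A

ω = 2πf = 9299 rad/s
X_L = ωL = 30.7 Ω
X_C = 1/(ωC) = 18.5 Ω
Net reactance X = X_L − X_C = 12.1 Ω
Z = 4.19 + j12.1 Ω
|Z| = √(4.19² + 12.1²) = 12.8 Ω
I = V/|Z| = 210/12.8 = 16.3 A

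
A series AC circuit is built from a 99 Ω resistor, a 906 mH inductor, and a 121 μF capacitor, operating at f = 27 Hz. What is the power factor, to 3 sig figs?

ω = 2πf = 169.6 rad/s
X_L = ωL = 154 Ω
X_C = 1/(ωC) = 48.7 Ω
Net reactance X = X_L − X_C = 105 Ω
Z = 99.0 + j105 Ω
|Z| = √(99.0² + 105²) = 144 Ω
∠Z = arctan(105/99.0) = 46.7°
cos φ = cos(46.7°) = 0.686

0.686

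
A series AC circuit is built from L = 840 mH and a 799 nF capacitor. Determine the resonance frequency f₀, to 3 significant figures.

ω₀ = 1/√(LC) = 1/√(0.84 × 7.99e-07) = 1221 rad/s
f₀ = ω₀/(2π) = 194 Hz

194 Hz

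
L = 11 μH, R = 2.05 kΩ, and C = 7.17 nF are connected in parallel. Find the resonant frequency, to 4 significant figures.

566.7 kHz

ω₀ = 1/√(LC) = 1/√(1.1e-05 × 7.17e-09) = 3.561e+06 rad/s
f₀ = ω₀/(2π) = 566.7 kHz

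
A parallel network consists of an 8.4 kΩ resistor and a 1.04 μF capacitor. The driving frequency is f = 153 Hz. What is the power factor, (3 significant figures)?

0.118

ω = 2πf = 961.3 rad/s
X_C = 1/(ωC) = 1000 Ω
Parallel: admittances add. Y = 1/R + jωC
Y = (0.000119 + j0.00100) S
|Y| = 0.00101 S → |Z| = 1/|Y| = 993 Ω, ∠Z = −∠Y = -83.2°
cos φ = cos(-83.2°) = 0.118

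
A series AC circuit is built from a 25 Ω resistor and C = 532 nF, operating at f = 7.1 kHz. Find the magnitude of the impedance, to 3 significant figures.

ω = 2πf = 44610 rad/s
X_C = 1/(ωC) = 42.1 Ω
Z = 25.0 − j42.1 Ω
|Z| = √(25.0² + 42.1²) = 49.0 Ω

49.0 Ω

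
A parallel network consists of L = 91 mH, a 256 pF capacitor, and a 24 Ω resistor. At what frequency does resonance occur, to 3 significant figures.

33.0 kHz

ω₀ = 1/√(LC) = 1/√(0.091 × 2.56e-10) = 207200 rad/s
f₀ = ω₀/(2π) = 33.0 kHz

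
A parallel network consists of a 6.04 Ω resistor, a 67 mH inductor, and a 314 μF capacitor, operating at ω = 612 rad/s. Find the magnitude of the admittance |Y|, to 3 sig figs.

236 mS

X_L = ωL = 41.0 Ω
X_C = 1/(ωC) = 5.20 Ω
Parallel: admittances add. Y = 1/R + 1/(jωL) + jωC
Y = (0.166 + j0.168) S
|Y| = 0.236 S → |Z| = 1/|Y| = 4.24 Ω, ∠Z = −∠Y = -45.4°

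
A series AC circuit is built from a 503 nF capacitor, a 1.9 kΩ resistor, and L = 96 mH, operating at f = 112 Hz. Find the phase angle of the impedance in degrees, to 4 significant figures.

ω = 2πf = 703.7 rad/s
X_L = ωL = 67.56 Ω
X_C = 1/(ωC) = 2825 Ω
Net reactance X = X_L − X_C = -2758 Ω
Z = 1900 − j2758 Ω
|Z| = √(1900² + 2758²) = 3349 Ω
∠Z = arctan(-2758/1900) = -55.43°

-55.43°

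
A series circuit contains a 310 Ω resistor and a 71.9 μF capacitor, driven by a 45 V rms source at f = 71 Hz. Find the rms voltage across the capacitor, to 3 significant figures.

ω = 2πf = 446.1 rad/s
X_C = 1/(ωC) = 31.2 Ω
Z = 310 − j31.2 Ω
|Z| = √(310² + 31.2²) = 312 Ω
I = V/|Z| = 144 mA
V_C = I·|Z_C| = 0.144 × 31.2 = 4.50 V

4.50 V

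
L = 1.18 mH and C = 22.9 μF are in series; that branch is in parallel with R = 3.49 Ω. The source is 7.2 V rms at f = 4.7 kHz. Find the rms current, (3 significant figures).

2.07 A

ω = 2πf = 29530 rad/s
X_L = ωL = 34.8 Ω
X_C = 1/(ωC) = 1.48 Ω
Branch 1: Z₁ = R = 3.49 Ω
Branch 2 (series LC): Z₂ = j(X_L − X_C) = j33.4 Ω
Parallel: Z = Z₁Z₂/(Z₁+Z₂), |Z| = 3.47 Ω, ∠Z = 5.97°
I = V/|Z| = 7.2/3.47 = 2.07 A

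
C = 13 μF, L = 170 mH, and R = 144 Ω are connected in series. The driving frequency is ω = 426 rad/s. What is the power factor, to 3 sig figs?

X_L = ωL = 72.4 Ω
X_C = 1/(ωC) = 181 Ω
Net reactance X = X_L − X_C = -108 Ω
Z = 144 − j108 Ω
|Z| = √(144² + 108²) = 180 Ω
∠Z = arctan(-108/144) = -36.9°
cos φ = cos(-36.9°) = 0.800

0.800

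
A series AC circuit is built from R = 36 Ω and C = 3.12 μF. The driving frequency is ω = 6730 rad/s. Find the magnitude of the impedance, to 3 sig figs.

59.7 Ω

X_C = 1/(ωC) = 47.6 Ω
Z = 36.0 − j47.6 Ω
|Z| = √(36.0² + 47.6²) = 59.7 Ω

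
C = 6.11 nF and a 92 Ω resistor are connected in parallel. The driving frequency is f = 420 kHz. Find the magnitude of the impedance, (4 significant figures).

51.43 Ω

ω = 2πf = 2.639e+06 rad/s
X_C = 1/(ωC) = 62.02 Ω
Parallel: admittances add. Y = 1/R + jωC
Y = (0.01087 + j0.01612) S
|Y| = 0.01945 S → |Z| = 1/|Y| = 51.43 Ω, ∠Z = −∠Y = -56.02°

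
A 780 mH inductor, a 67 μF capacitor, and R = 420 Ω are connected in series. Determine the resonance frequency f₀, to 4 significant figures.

22.02 Hz

ω₀ = 1/√(LC) = 1/√(0.78 × 6.7e-05) = 138.3 rad/s
f₀ = ω₀/(2π) = 22.02 Hz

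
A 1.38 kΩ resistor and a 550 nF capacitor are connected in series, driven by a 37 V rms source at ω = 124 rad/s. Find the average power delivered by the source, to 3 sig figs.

X_C = 1/(ωC) = 14700 Ω
Z = 1380 − j14700 Ω
|Z| = √(1380² + 14700²) = 14700 Ω
∠Z = arctan(-14700/1380) = -84.6°
I = V/|Z| = 2.51 mA
P = VI cos φ = 37 × 0.00251 × cos(-84.6°) = 8.71 mW

8.71 mW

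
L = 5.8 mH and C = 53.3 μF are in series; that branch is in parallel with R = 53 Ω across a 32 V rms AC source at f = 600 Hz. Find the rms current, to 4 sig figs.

ω = 2πf = 3770 rad/s
X_L = ωL = 21.87 Ω
X_C = 1/(ωC) = 4.977 Ω
Branch 1: Z₁ = R = 53.00 Ω
Branch 2 (series LC): Z₂ = j(X_L − X_C) = j16.89 Ω
Parallel: Z = Z₁Z₂/(Z₁+Z₂), |Z| = 16.09 Ω, ∠Z = 72.33°
I = V/|Z| = 32/16.09 = 1.989 A

1.989 A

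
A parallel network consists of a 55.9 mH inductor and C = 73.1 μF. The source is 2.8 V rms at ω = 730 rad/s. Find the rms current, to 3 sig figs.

80.8 mA

X_L = ωL = 40.8 Ω
X_C = 1/(ωC) = 18.7 Ω
Parallel: admittances add. Y = 1/(jωL) + jωC
Y = (0 + j0.0289) S
|Y| = 0.0289 S → |Z| = 1/|Y| = 34.7 Ω, ∠Z = −∠Y = -90.0°
I = V/|Z| = 2.8/34.7 = 80.8 mA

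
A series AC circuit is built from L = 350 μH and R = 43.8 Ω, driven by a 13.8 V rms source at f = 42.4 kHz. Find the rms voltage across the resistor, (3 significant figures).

5.87 V

ω = 2πf = 266400 rad/s
X_L = ωL = 93.2 Ω
Z = 43.8 + j93.2 Ω
|Z| = √(43.8² + 93.2²) = 103 Ω
I = V/|Z| = 134 mA
V_R = I·|Z_R| = 0.134 × 43.8 = 5.87 V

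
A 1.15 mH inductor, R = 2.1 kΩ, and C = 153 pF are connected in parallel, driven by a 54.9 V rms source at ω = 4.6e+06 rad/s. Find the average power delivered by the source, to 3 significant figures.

1.44 W

X_L = ωL = 5290 Ω
X_C = 1/(ωC) = 1420 Ω
Parallel: admittances add. Y = 1/R + 1/(jωL) + jωC
Y = (0.000476 + j0.000515) S
|Y| = 0.000701 S → |Z| = 1/|Y| = 1430 Ω, ∠Z = −∠Y = -47.2°
I = V/|Z| = 38.5 mA
P = VI cos φ = 54.9 × 0.0385 × cos(-47.2°) = 1.44 W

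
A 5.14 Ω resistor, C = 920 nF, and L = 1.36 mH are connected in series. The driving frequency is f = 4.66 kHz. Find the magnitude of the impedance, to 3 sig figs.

5.80 Ω

ω = 2πf = 29280 rad/s
X_L = ωL = 39.8 Ω
X_C = 1/(ωC) = 37.1 Ω
Net reactance X = X_L − X_C = 2.70 Ω
Z = 5.14 + j2.70 Ω
|Z| = √(5.14² + 2.70²) = 5.80 Ω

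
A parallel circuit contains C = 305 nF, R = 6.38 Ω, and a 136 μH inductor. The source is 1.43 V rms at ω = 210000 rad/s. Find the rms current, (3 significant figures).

228 mA

X_L = ωL = 28.6 Ω
X_C = 1/(ωC) = 15.6 Ω
Parallel: admittances add. Y = 1/R + 1/(jωL) + jωC
Y = (0.157 + j0.0290) S
|Y| = 0.159 S → |Z| = 1/|Y| = 6.27 Ω, ∠Z = −∠Y = -10.5°
I = V/|Z| = 1.43/6.27 = 228 mA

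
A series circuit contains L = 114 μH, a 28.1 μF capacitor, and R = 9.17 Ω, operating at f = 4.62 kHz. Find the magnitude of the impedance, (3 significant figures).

ω = 2πf = 29030 rad/s
X_L = ωL = 3.31 Ω
X_C = 1/(ωC) = 1.23 Ω
Net reactance X = X_L − X_C = 2.08 Ω
Z = 9.17 + j2.08 Ω
|Z| = √(9.17² + 2.08²) = 9.40 Ω

9.40 Ω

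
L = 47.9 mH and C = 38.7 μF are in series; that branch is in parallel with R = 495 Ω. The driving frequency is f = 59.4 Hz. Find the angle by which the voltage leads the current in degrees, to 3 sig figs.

-84.1°

ω = 2πf = 373.2 rad/s
X_L = ωL = 17.9 Ω
X_C = 1/(ωC) = 69.2 Ω
Branch 1: Z₁ = R = 495 Ω
Branch 2 (series LC): Z₂ = j(X_L − X_C) = −j51.4 Ω
Parallel: Z = Z₁Z₂/(Z₁+Z₂), |Z| = 51.1 Ω, ∠Z = -84.1°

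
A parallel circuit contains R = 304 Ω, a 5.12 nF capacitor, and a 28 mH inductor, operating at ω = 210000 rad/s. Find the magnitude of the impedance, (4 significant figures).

X_L = ωL = 5880 Ω
X_C = 1/(ωC) = 930.1 Ω
Parallel: admittances add. Y = 1/R + 1/(jωL) + jωC
Y = (0.003289 + j0.0009051) S
|Y| = 0.003412 S → |Z| = 1/|Y| = 293.1 Ω, ∠Z = −∠Y = -15.38°

293.1 Ω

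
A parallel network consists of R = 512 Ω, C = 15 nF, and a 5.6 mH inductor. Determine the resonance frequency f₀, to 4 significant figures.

17.37 kHz

ω₀ = 1/√(LC) = 1/√(0.0056 × 1.5e-08) = 109100 rad/s
f₀ = ω₀/(2π) = 17.37 kHz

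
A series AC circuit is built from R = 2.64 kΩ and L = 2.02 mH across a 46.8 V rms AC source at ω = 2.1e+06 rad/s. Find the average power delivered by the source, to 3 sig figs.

232 mW

X_L = ωL = 4240 Ω
Z = 2640 + j4240 Ω
|Z| = √(2640² + 4240²) = 5000 Ω
∠Z = arctan(4240/2640) = 58.1°
I = V/|Z| = 9.37 mA
P = VI cos φ = 46.8 × 0.00937 × cos(58.1°) = 232 mW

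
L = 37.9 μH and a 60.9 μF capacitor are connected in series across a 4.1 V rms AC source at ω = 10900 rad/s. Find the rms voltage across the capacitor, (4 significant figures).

5.649 V

X_L = ωL = 0.4131 Ω
X_C = 1/(ωC) = 1.506 Ω
Net reactance X = X_L − X_C = -1.093 Ω
Z = − j1.093 Ω
|Z| = √(0² + 1.093²) = 1.093 Ω
I = V/|Z| = 3.750 A
V_C = I·|Z_C| = 3.750 × 1.506 = 5.649 V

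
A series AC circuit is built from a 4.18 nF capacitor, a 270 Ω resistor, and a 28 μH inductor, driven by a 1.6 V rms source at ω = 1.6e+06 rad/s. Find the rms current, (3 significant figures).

5.52 mA

X_L = ωL = 44.8 Ω
X_C = 1/(ωC) = 150 Ω
Net reactance X = X_L − X_C = -105 Ω
Z = 270 − j105 Ω
|Z| = √(270² + 105²) = 290 Ω
I = V/|Z| = 1.6/290 = 5.52 mA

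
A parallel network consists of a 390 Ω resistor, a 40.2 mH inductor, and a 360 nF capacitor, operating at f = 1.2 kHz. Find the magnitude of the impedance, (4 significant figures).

380.2 Ω

ω = 2πf = 7540 rad/s
X_L = ωL = 303.1 Ω
X_C = 1/(ωC) = 368.4 Ω
Parallel: admittances add. Y = 1/R + 1/(jωL) + jωC
Y = (0.002564 − j0.0005849) S
|Y| = 0.002630 S → |Z| = 1/|Y| = 380.2 Ω, ∠Z = −∠Y = 12.85°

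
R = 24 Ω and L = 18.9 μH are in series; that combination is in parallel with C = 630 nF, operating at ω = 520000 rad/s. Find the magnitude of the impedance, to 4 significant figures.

X_L = ωL = 9.828 Ω
X_C = 1/(ωC) = 3.053 Ω
Branch 1 (R+jX_L): Z₁ = 24.00 + j9.828 Ω, |Z₁| = 25.93 Ω
Branch 2 (−jX_C): Z₂ = −j3.053 Ω
Parallel: Z = Z₁Z₂/(Z₁+Z₂), |Z| = 3.174 Ω, ∠Z = -83.50°

3.174 Ω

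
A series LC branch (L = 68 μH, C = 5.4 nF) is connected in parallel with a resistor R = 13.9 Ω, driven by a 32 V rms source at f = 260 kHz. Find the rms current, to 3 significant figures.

ω = 2πf = 1.634e+06 rad/s
X_L = ωL = 111 Ω
X_C = 1/(ωC) = 113 Ω
Branch 1: Z₁ = R = 13.9 Ω
Branch 2 (series LC): Z₂ = j(X_L − X_C) = −j2.27 Ω
Parallel: Z = Z₁Z₂/(Z₁+Z₂), |Z| = 2.24 Ω, ∠Z = -80.7°
I = V/|Z| = 32/2.24 = 14.3 A

14.3 A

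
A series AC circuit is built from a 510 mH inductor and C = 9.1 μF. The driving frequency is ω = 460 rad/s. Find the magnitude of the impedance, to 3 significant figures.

4.29 Ω

X_L = ωL = 235 Ω
X_C = 1/(ωC) = 239 Ω
Net reactance X = X_L − X_C = -4.29 Ω
Z = − j4.29 Ω
|Z| = √(0² + 4.29²) = 4.29 Ω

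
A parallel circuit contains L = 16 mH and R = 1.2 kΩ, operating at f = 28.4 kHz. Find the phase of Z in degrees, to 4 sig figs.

22.80°

ω = 2πf = 178400 rad/s
X_L = ωL = 2855 Ω
Parallel: admittances add. Y = 1/R + 1/(jωL)
Y = (0.0008333 − j0.0003503) S
|Y| = 0.0009039 S → |Z| = 1/|Y| = 1106 Ω, ∠Z = −∠Y = 22.80°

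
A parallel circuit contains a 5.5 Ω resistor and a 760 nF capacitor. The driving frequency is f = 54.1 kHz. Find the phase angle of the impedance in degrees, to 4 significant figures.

ω = 2πf = 339900 rad/s
X_C = 1/(ωC) = 3.871 Ω
Parallel: admittances add. Y = 1/R + jωC
Y = (0.1818 + j0.2583) S
|Y| = 0.3159 S → |Z| = 1/|Y| = 3.165 Ω, ∠Z = −∠Y = -54.86°

-54.86°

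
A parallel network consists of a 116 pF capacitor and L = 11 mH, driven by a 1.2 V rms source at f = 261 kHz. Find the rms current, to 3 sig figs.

162 μA

ω = 2πf = 1.64e+06 rad/s
X_L = ωL = 18000 Ω
X_C = 1/(ωC) = 5260 Ω
Parallel: admittances add. Y = 1/(jωL) + jωC
Y = (0 + j0.000135) S
|Y| = 0.000135 S → |Z| = 1/|Y| = 7420 Ω, ∠Z = −∠Y = -90.0°
I = V/|Z| = 1.2/7420 = 162 μA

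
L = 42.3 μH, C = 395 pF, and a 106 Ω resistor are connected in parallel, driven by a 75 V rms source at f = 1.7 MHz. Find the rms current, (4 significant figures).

ω = 2πf = 1.068e+07 rad/s
X_L = ωL = 451.8 Ω
X_C = 1/(ωC) = 237.0 Ω
Parallel: admittances add. Y = 1/R + 1/(jωL) + jωC
Y = (0.009434 + j0.002006) S
|Y| = 0.009645 S → |Z| = 1/|Y| = 103.7 Ω, ∠Z = −∠Y = -12.00°
I = V/|Z| = 75/103.7 = 723.4 mA

723.4 mA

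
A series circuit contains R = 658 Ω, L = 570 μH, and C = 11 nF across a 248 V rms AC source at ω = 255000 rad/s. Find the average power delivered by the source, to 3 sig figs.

X_L = ωL = 145 Ω
X_C = 1/(ωC) = 357 Ω
Net reactance X = X_L − X_C = -211 Ω
Z = 658 − j211 Ω
|Z| = √(658² + 211²) = 691 Ω
∠Z = arctan(-211/658) = -17.8°
I = V/|Z| = 359 mA
P = VI cos φ = 248 × 0.359 × cos(-17.8°) = 84.7 W

84.7 W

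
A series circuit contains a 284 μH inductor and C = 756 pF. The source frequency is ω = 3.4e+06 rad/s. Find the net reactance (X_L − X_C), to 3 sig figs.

577 Ω

X_L = ωL = 966 Ω
X_C = 1/(ωC) = 389 Ω
X = 966 − 389 = 577 Ω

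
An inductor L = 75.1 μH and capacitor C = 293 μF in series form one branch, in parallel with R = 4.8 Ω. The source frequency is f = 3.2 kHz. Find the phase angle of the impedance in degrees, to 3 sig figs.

ω = 2πf = 20110 rad/s
X_L = ωL = 1.51 Ω
X_C = 1/(ωC) = 0.170 Ω
Branch 1: Z₁ = R = 4.80 Ω
Branch 2 (series LC): Z₂ = j(X_L − X_C) = j1.34 Ω
Parallel: Z = Z₁Z₂/(Z₁+Z₂), |Z| = 1.29 Ω, ∠Z = 74.4°

74.4°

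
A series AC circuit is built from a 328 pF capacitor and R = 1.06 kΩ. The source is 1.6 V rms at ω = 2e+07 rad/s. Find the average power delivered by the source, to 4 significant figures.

2.366 mW

X_C = 1/(ωC) = 152.4 Ω
Z = 1060 − j152.4 Ω
|Z| = √(1060² + 152.4²) = 1071 Ω
∠Z = arctan(-152.4/1060) = -8.184°
I = V/|Z| = 1.494 mA
P = VI cos φ = 1.6 × 0.001494 × cos(-8.184°) = 2.366 mW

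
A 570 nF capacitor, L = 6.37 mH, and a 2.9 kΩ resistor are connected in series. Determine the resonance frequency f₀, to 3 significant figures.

ω₀ = 1/√(LC) = 1/√(0.00637 × 5.7e-07) = 16600 rad/s
f₀ = ω₀/(2π) = 2.64 kHz

2.64 kHz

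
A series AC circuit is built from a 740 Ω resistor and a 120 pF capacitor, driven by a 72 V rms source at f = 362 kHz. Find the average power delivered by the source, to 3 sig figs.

ω = 2πf = 2.275e+06 rad/s
X_C = 1/(ωC) = 3660 Ω
Z = 740 − j3660 Ω
|Z| = √(740² + 3660²) = 3740 Ω
∠Z = arctan(-3660/740) = -78.6°
I = V/|Z| = 19.3 mA
P = VI cos φ = 72 × 0.0193 × cos(-78.6°) = 275 mW

275 mW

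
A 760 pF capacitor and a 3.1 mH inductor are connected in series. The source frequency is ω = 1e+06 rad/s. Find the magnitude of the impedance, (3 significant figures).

X_L = ωL = 3100 Ω
X_C = 1/(ωC) = 1320 Ω
Net reactance X = X_L − X_C = 1780 Ω
Z = j1780 Ω
|Z| = √(0² + 1780²) = 1780 Ω

1780 Ω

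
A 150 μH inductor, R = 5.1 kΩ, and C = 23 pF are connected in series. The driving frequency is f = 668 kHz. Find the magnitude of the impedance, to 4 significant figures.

10990 Ω

ω = 2πf = 4.197e+06 rad/s
X_L = ωL = 629.6 Ω
X_C = 1/(ωC) = 10360 Ω
Net reactance X = X_L − X_C = -9729 Ω
Z = 5100 − j9729 Ω
|Z| = √(5100² + 9729²) = 10990 Ω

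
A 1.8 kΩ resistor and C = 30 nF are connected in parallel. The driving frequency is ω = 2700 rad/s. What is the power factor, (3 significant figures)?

X_C = 1/(ωC) = 12300 Ω
Parallel: admittances add. Y = 1/R + jωC
Y = (0.000556 + j8.1e-05) S
|Y| = 0.000561 S → |Z| = 1/|Y| = 1780 Ω, ∠Z = −∠Y = -8.30°
cos φ = cos(-8.30°) = 0.990

0.990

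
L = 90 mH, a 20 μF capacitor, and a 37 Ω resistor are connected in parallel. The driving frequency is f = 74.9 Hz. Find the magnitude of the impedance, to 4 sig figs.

ω = 2πf = 470.6 rad/s
X_L = ωL = 42.35 Ω
X_C = 1/(ωC) = 106.2 Ω
Parallel: admittances add. Y = 1/R + 1/(jωL) + jωC
Y = (0.02703 − j0.01420) S
|Y| = 0.03053 S → |Z| = 1/|Y| = 32.76 Ω, ∠Z = −∠Y = 27.71°

32.76 Ω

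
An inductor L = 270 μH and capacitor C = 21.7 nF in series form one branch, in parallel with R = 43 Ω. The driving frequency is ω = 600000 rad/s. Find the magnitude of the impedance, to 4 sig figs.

X_L = ωL = 162.0 Ω
X_C = 1/(ωC) = 76.80 Ω
Branch 1: Z₁ = R = 43.00 Ω
Branch 2 (series LC): Z₂ = j(X_L − X_C) = j85.20 Ω
Parallel: Z = Z₁Z₂/(Z₁+Z₂), |Z| = 38.39 Ω, ∠Z = 26.78°

38.39 Ω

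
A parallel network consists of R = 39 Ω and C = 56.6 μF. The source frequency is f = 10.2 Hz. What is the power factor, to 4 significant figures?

0.9901

ω = 2πf = 64.09 rad/s
X_C = 1/(ωC) = 275.7 Ω
Parallel: admittances add. Y = 1/R + jωC
Y = (0.02564 + j0.003627) S
|Y| = 0.02590 S → |Z| = 1/|Y| = 38.62 Ω, ∠Z = −∠Y = -8.052°
cos φ = cos(-8.052°) = 0.9901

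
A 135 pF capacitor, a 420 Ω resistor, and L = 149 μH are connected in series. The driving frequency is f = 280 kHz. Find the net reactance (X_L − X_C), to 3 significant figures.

-3950 Ω

ω = 2πf = 1.759e+06 rad/s
X_L = ωL = 262 Ω
X_C = 1/(ωC) = 4210 Ω
X = 262 − 4210 = -3950 Ω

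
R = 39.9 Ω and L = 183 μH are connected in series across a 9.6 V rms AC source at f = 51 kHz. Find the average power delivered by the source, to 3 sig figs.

731 mW

ω = 2πf = 320400 rad/s
X_L = ωL = 58.6 Ω
Z = 39.9 + j58.6 Ω
|Z| = √(39.9² + 58.6²) = 70.9 Ω
∠Z = arctan(58.6/39.9) = 55.8°
I = V/|Z| = 135 mA
P = VI cos φ = 9.6 × 0.135 × cos(55.8°) = 731 mW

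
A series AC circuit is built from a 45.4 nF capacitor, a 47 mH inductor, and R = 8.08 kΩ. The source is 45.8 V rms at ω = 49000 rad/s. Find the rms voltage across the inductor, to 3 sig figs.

X_L = ωL = 2300 Ω
X_C = 1/(ωC) = 450 Ω
Net reactance X = X_L − X_C = 1850 Ω
Z = 8080 + j1850 Ω
|Z| = √(8080² + 1850²) = 8290 Ω
I = V/|Z| = 5.52 mA
V_L = I·|Z_L| = 0.00552 × 2300 = 12.7 V

12.7 V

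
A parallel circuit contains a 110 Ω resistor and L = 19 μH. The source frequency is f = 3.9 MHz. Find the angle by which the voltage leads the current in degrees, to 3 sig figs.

13.3°

ω = 2πf = 2.45e+07 rad/s
X_L = ωL = 466 Ω
Parallel: admittances add. Y = 1/R + 1/(jωL)
Y = (0.00909 − j0.00215) S
|Y| = 0.00934 S → |Z| = 1/|Y| = 107 Ω, ∠Z = −∠Y = 13.3°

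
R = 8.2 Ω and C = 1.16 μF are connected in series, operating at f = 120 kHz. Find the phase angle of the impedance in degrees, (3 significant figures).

ω = 2πf = 754000 rad/s
X_C = 1/(ωC) = 1.14 Ω
Z = 8.20 − j1.14 Ω
|Z| = √(8.20² + 1.14²) = 8.28 Ω
∠Z = arctan(-1.14/8.20) = -7.94°

-7.94°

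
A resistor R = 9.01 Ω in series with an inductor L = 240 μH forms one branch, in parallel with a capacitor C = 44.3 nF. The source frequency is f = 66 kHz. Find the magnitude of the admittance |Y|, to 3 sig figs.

ω = 2πf = 414700 rad/s
X_L = ωL = 99.5 Ω
X_C = 1/(ωC) = 54.4 Ω
Branch 1 (R+jX_L): Z₁ = 9.01 + j99.5 Ω, |Z₁| = 99.9 Ω
Branch 2 (−jX_C): Z₂ = −j54.4 Ω
Parallel: Z = Z₁Z₂/(Z₁+Z₂), |Z| = 118 Ω, ∠Z = -83.9°
|Y| = 1/|Z| = 8.45 mS

8.45 mS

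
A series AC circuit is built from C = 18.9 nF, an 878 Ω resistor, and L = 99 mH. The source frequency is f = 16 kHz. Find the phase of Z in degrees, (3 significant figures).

84.7°

ω = 2πf = 100500 rad/s
X_L = ωL = 9950 Ω
X_C = 1/(ωC) = 526 Ω
Net reactance X = X_L − X_C = 9430 Ω
Z = 878 + j9430 Ω
|Z| = √(878² + 9430²) = 9470 Ω
∠Z = arctan(9430/878) = 84.7°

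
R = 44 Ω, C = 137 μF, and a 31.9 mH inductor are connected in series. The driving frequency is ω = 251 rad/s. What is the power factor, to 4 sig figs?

0.9019

X_L = ωL = 8.007 Ω
X_C = 1/(ωC) = 29.08 Ω
Net reactance X = X_L − X_C = -21.07 Ω
Z = 44.00 − j21.07 Ω
|Z| = √(44.00² + 21.07²) = 48.79 Ω
∠Z = arctan(-21.07/44.00) = -25.59°
cos φ = cos(-25.59°) = 0.9019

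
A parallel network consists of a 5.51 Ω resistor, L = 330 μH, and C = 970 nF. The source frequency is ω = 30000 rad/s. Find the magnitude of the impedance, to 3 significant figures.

X_L = ωL = 9.90 Ω
X_C = 1/(ωC) = 34.4 Ω
Parallel: admittances add. Y = 1/R + 1/(jωL) + jωC
Y = (0.181 − j0.0719) S
|Y| = 0.195 S → |Z| = 1/|Y| = 5.12 Ω, ∠Z = −∠Y = 21.6°

5.12 Ω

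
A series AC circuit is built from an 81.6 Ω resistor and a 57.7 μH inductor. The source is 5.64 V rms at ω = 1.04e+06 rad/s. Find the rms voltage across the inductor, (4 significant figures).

X_L = ωL = 60.01 Ω
Z = 81.60 + j60.01 Ω
|Z| = √(81.60² + 60.01²) = 101.3 Ω
I = V/|Z| = 55.68 mA
V_L = I·|Z_L| = 0.05568 × 60.01 = 3.341 V

3.341 V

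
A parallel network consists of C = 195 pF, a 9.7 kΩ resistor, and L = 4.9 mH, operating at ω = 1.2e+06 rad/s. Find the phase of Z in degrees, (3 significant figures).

X_L = ωL = 5880 Ω
X_C = 1/(ωC) = 4270 Ω
Parallel: admittances add. Y = 1/R + 1/(jωL) + jωC
Y = (0.000103 + j6.39e-05) S
|Y| = 0.000121 S → |Z| = 1/|Y| = 8240 Ω, ∠Z = −∠Y = -31.8°

-31.8°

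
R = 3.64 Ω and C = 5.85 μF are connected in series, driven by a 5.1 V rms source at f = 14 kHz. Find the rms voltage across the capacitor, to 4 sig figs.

2.402 V

ω = 2πf = 87960 rad/s
X_C = 1/(ωC) = 1.943 Ω
Z = 3.640 − j1.943 Ω
|Z| = √(3.640² + 1.943²) = 4.126 Ω
I = V/|Z| = 1.236 A
V_C = I·|Z_C| = 1.236 × 1.943 = 2.402 V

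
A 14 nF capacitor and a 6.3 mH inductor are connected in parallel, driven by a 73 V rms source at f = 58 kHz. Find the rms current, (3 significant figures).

ω = 2πf = 364400 rad/s
X_L = ωL = 2300 Ω
X_C = 1/(ωC) = 196 Ω
Parallel: admittances add. Y = 1/(jωL) + jωC
Y = (0 + j0.00467) S
|Y| = 0.00467 S → |Z| = 1/|Y| = 214 Ω, ∠Z = −∠Y = -90.0°
I = V/|Z| = 73/214 = 341 mA

341 mA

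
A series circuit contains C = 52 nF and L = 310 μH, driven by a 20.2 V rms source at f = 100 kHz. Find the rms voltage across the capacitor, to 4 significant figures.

ω = 2πf = 628300 rad/s
X_L = ωL = 194.8 Ω
X_C = 1/(ωC) = 30.61 Ω
Net reactance X = X_L − X_C = 164.2 Ω
Z = j164.2 Ω
|Z| = √(0² + 164.2²) = 164.2 Ω
I = V/|Z| = 123.0 mA
V_C = I·|Z_C| = 0.1230 × 30.61 = 3.766 V

3.766 V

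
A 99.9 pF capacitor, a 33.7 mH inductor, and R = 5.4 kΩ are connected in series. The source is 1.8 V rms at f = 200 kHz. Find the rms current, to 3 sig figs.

51.7 μA

ω = 2πf = 1.257e+06 rad/s
X_L = ωL = 42300 Ω
X_C = 1/(ωC) = 7970 Ω
Net reactance X = X_L − X_C = 34400 Ω
Z = 5400 + j34400 Ω
|Z| = √(5400² + 34400²) = 34800 Ω
I = V/|Z| = 1.8/34800 = 51.7 μA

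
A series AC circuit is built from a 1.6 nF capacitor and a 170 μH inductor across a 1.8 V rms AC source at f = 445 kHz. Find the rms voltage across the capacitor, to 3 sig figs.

ω = 2πf = 2.796e+06 rad/s
X_L = ωL = 475 Ω
X_C = 1/(ωC) = 224 Ω
Net reactance X = X_L − X_C = 252 Ω
Z = j252 Ω
|Z| = √(0² + 252²) = 252 Ω
I = V/|Z| = 7.15 mA
V_C = I·|Z_C| = 0.00715 × 224 = 1.60 V

1.60 V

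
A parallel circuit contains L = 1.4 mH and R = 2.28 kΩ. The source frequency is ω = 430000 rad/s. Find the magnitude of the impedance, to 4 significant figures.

582.1 Ω

X_L = ωL = 602.0 Ω
Parallel: admittances add. Y = 1/R + 1/(jωL)
Y = (0.0004386 − j0.001661) S
|Y| = 0.001718 S → |Z| = 1/|Y| = 582.1 Ω, ∠Z = −∠Y = 75.21°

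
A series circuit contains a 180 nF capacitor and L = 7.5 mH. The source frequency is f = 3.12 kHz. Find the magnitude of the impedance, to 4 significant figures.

ω = 2πf = 19600 rad/s
X_L = ωL = 147.0 Ω
X_C = 1/(ωC) = 283.4 Ω
Net reactance X = X_L − X_C = -136.4 Ω
Z = − j136.4 Ω
|Z| = √(0² + 136.4²) = 136.4 Ω

136.4 Ω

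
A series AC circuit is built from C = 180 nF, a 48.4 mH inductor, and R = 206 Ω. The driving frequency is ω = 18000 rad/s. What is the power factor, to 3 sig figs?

X_L = ωL = 871 Ω
X_C = 1/(ωC) = 309 Ω
Net reactance X = X_L − X_C = 563 Ω
Z = 206 + j563 Ω
|Z| = √(206² + 563²) = 599 Ω
∠Z = arctan(563/206) = 69.9°
cos φ = cos(69.9°) = 0.344

0.344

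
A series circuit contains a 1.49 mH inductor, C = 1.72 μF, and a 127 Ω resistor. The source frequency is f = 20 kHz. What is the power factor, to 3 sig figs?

ω = 2πf = 125700 rad/s
X_L = ωL = 187 Ω
X_C = 1/(ωC) = 4.63 Ω
Net reactance X = X_L − X_C = 183 Ω
Z = 127 + j183 Ω
|Z| = √(127² + 183²) = 222 Ω
∠Z = arctan(183/127) = 55.2°
cos φ = cos(55.2°) = 0.571

0.571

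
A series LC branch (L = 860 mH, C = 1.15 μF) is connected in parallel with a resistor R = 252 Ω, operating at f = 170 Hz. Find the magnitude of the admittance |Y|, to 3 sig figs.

10.4 mS

ω = 2πf = 1068 rad/s
X_L = ωL = 919 Ω
X_C = 1/(ωC) = 814 Ω
Branch 1: Z₁ = R = 252 Ω
Branch 2 (series LC): Z₂ = j(X_L − X_C) = j105 Ω
Parallel: Z = Z₁Z₂/(Z₁+Z₂), |Z| = 96.5 Ω, ∠Z = 67.5°
|Y| = 1/|Z| = 10.4 mS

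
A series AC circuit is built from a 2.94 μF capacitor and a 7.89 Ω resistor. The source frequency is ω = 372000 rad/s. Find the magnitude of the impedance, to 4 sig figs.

7.943 Ω

X_C = 1/(ωC) = 0.9143 Ω
Z = 7.890 − j0.9143 Ω
|Z| = √(7.890² + 0.9143²) = 7.943 Ω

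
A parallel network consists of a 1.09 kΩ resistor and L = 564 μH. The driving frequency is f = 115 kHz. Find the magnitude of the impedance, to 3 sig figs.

382 Ω

ω = 2πf = 722600 rad/s
X_L = ωL = 408 Ω
Parallel: admittances add. Y = 1/R + 1/(jωL)
Y = (0.000917 − j0.00245) S
|Y| = 0.00262 S → |Z| = 1/|Y| = 382 Ω, ∠Z = −∠Y = 69.5°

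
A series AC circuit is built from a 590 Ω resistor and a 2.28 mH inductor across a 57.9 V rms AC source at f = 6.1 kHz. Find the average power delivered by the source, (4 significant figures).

5.560 W

ω = 2πf = 38330 rad/s
X_L = ωL = 87.39 Ω
Z = 590.0 + j87.39 Ω
|Z| = √(590.0² + 87.39²) = 596.4 Ω
∠Z = arctan(87.39/590.0) = 8.425°
I = V/|Z| = 97.08 mA
P = VI cos φ = 57.9 × 0.09708 × cos(8.425°) = 5.560 W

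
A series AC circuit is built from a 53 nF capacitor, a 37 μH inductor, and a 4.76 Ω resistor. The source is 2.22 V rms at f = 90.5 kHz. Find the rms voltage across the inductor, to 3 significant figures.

3.58 V

ω = 2πf = 568600 rad/s
X_L = ωL = 21.0 Ω
X_C = 1/(ωC) = 33.2 Ω
Net reactance X = X_L − X_C = -12.1 Ω
Z = 4.76 − j12.1 Ω
|Z| = √(4.76² + 12.1²) = 13.0 Ω
I = V/|Z| = 170 mA
V_L = I·|Z_L| = 0.170 × 21.0 = 3.58 V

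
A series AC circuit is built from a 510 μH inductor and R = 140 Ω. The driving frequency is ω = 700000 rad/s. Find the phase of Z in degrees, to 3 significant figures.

68.6°

X_L = ωL = 357 Ω
Z = 140 + j357 Ω
|Z| = √(140² + 357²) = 383 Ω
∠Z = arctan(357/140) = 68.6°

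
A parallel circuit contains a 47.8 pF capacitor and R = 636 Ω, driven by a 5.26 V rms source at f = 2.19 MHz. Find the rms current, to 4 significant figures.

ω = 2πf = 1.376e+07 rad/s
X_C = 1/(ωC) = 1520 Ω
Parallel: admittances add. Y = 1/R + jωC
Y = (0.001572 + j0.0006577) S
|Y| = 0.001704 S → |Z| = 1/|Y| = 586.7 Ω, ∠Z = −∠Y = -22.70°
I = V/|Z| = 5.26/586.7 = 8.965 mA

8.965 mA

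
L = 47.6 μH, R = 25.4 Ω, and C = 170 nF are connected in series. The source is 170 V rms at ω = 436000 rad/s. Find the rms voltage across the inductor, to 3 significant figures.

134 V

X_L = ωL = 20.8 Ω
X_C = 1/(ωC) = 13.5 Ω
Net reactance X = X_L − X_C = 7.26 Ω
Z = 25.4 + j7.26 Ω
|Z| = √(25.4² + 7.26²) = 26.4 Ω
I = V/|Z| = 6.44 A
V_L = I·|Z_L| = 6.44 × 20.8 = 134 V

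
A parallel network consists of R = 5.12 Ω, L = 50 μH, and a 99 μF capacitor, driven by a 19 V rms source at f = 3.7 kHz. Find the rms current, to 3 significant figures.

ω = 2πf = 23250 rad/s
X_L = ωL = 1.16 Ω
X_C = 1/(ωC) = 0.434 Ω
Parallel: admittances add. Y = 1/R + 1/(jωL) + jωC
Y = (0.195 + j1.44) S
|Y| = 1.45 S → |Z| = 1/|Y| = 0.688 Ω, ∠Z = −∠Y = -82.3°
I = V/|Z| = 19/0.688 = 27.6 A

27.6 A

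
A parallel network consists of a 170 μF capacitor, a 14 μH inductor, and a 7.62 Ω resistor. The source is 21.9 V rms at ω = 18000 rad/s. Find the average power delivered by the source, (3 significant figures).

62.9 W

X_L = ωL = 0.252 Ω
X_C = 1/(ωC) = 0.327 Ω
Parallel: admittances add. Y = 1/R + 1/(jωL) + jωC
Y = (0.131 − j0.908) S
|Y| = 0.918 S → |Z| = 1/|Y| = 1.09 Ω, ∠Z = −∠Y = 81.8°
I = V/|Z| = 20.1 A
P = VI cos φ = 21.9 × 20.1 × cos(81.8°) = 62.9 W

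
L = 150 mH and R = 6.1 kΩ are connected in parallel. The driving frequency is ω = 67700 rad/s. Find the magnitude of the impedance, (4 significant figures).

X_L = ωL = 10160 Ω
Parallel: admittances add. Y = 1/R + 1/(jωL)
Y = (0.0001639 − j9.847e-05) S
|Y| = 0.0001912 S → |Z| = 1/|Y| = 5229 Ω, ∠Z = −∠Y = 30.99°

5229 Ω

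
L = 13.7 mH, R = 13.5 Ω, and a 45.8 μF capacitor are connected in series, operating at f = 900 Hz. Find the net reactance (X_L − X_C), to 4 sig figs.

73.61 Ω

ω = 2πf = 5655 rad/s
X_L = ωL = 77.47 Ω
X_C = 1/(ωC) = 3.861 Ω
X = 77.47 − 3.861 = 73.61 Ω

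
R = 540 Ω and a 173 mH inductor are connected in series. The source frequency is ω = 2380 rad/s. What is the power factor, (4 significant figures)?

X_L = ωL = 411.7 Ω
Z = 540.0 + j411.7 Ω
|Z| = √(540.0² + 411.7²) = 679.1 Ω
∠Z = arctan(411.7/540.0) = 37.32°
cos φ = cos(37.32°) = 0.7952

0.7952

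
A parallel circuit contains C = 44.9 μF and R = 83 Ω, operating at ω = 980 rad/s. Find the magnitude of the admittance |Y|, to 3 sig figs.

X_C = 1/(ωC) = 22.7 Ω
Parallel: admittances add. Y = 1/R + jωC
Y = (0.0120 + j0.0440) S
|Y| = 0.0456 S → |Z| = 1/|Y| = 21.9 Ω, ∠Z = −∠Y = -74.7°

45.6 mS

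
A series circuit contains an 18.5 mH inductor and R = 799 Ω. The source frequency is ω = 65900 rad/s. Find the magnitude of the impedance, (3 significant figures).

1460 Ω

X_L = ωL = 1220 Ω
Z = 799 + j1220 Ω
|Z| = √(799² + 1220²) = 1460 Ω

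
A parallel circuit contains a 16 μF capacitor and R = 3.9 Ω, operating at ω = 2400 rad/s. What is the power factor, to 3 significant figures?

X_C = 1/(ωC) = 26.0 Ω
Parallel: admittances add. Y = 1/R + jωC
Y = (0.256 + j0.0384) S
|Y| = 0.259 S → |Z| = 1/|Y| = 3.86 Ω, ∠Z = −∠Y = -8.52°
cos φ = cos(-8.52°) = 0.989

0.989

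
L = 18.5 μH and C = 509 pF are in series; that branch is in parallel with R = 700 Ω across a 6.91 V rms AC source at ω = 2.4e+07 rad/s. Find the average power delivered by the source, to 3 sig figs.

X_L = ωL = 444 Ω
X_C = 1/(ωC) = 81.9 Ω
Branch 1: Z₁ = R = 700 Ω
Branch 2 (series LC): Z₂ = j(X_L − X_C) = j362 Ω
Parallel: Z = Z₁Z₂/(Z₁+Z₂), |Z| = 322 Ω, ∠Z = 62.6°
I = V/|Z| = 21.5 mA
P = VI cos φ = 6.91 × 0.0215 × cos(62.6°) = 68.2 mW

68.2 mW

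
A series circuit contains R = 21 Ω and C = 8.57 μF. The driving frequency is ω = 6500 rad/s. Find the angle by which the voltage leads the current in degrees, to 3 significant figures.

-40.5°

X_C = 1/(ωC) = 18.0 Ω
Z = 21.0 − j18.0 Ω
|Z| = √(21.0² + 18.0²) = 27.6 Ω
∠Z = arctan(-18.0/21.0) = -40.5°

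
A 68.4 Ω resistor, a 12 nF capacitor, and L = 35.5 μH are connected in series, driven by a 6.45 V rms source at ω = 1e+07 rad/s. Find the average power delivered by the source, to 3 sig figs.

X_L = ωL = 355 Ω
X_C = 1/(ωC) = 8.33 Ω
Net reactance X = X_L − X_C = 347 Ω
Z = 68.4 + j347 Ω
|Z| = √(68.4² + 347²) = 353 Ω
∠Z = arctan(347/68.4) = 78.8°
I = V/|Z| = 18.3 mA
P = VI cos φ = 6.45 × 0.0183 × cos(78.8°) = 22.8 mW

22.8 mW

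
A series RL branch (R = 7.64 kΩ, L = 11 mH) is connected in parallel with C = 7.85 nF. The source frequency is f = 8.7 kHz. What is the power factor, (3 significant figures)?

0.297

ω = 2πf = 54660 rad/s
X_L = ωL = 601 Ω
X_C = 1/(ωC) = 2330 Ω
Branch 1 (R+jX_L): Z₁ = 7640 + j601 Ω, |Z₁| = 7660 Ω
Branch 2 (−jX_C): Z₂ = −j2330 Ω
Parallel: Z = Z₁Z₂/(Z₁+Z₂), |Z| = 2280 Ω, ∠Z = -72.7°
cos φ = cos(-72.7°) = 0.297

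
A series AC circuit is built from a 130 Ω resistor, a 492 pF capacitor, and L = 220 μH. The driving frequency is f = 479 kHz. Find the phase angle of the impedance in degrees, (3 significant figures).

-5.80°

ω = 2πf = 3.01e+06 rad/s
X_L = ωL = 662 Ω
X_C = 1/(ωC) = 675 Ω
Net reactance X = X_L − X_C = -13.2 Ω
Z = 130 − j13.2 Ω
|Z| = √(130² + 13.2²) = 131 Ω
∠Z = arctan(-13.2/130) = -5.80°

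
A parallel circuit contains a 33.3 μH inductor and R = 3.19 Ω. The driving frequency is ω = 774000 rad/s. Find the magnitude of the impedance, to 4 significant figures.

3.166 Ω

X_L = ωL = 25.77 Ω
Parallel: admittances add. Y = 1/R + 1/(jωL)
Y = (0.3135 − j0.03880) S
|Y| = 0.3159 S → |Z| = 1/|Y| = 3.166 Ω, ∠Z = −∠Y = 7.055°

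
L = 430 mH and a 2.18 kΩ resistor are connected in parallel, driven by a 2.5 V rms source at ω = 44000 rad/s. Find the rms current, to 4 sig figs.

1.154 mA

X_L = ωL = 18920 Ω
Parallel: admittances add. Y = 1/R + 1/(jωL)
Y = (0.0004587 − j5.285e-05) S
|Y| = 0.0004618 S → |Z| = 1/|Y| = 2166 Ω, ∠Z = −∠Y = 6.573°
I = V/|Z| = 2.5/2166 = 1.154 mA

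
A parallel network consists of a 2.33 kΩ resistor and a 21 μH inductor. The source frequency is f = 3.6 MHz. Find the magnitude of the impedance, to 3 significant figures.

465 Ω

ω = 2πf = 2.262e+07 rad/s
X_L = ωL = 475 Ω
Parallel: admittances add. Y = 1/R + 1/(jωL)
Y = (0.000429 − j0.00211) S
|Y| = 0.00215 S → |Z| = 1/|Y| = 465 Ω, ∠Z = −∠Y = 78.5°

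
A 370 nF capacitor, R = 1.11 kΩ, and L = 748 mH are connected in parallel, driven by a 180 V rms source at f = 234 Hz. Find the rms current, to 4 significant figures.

ω = 2πf = 1470 rad/s
X_L = ωL = 1100 Ω
X_C = 1/(ωC) = 1838 Ω
Parallel: admittances add. Y = 1/R + 1/(jωL) + jωC
Y = (0.0009009 − j0.0003653) S
|Y| = 0.0009721 S → |Z| = 1/|Y| = 1029 Ω, ∠Z = −∠Y = 22.07°
I = V/|Z| = 180/1029 = 175.0 mA

175.0 mA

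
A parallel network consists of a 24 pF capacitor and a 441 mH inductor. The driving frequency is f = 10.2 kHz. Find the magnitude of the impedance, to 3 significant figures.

29500 Ω

ω = 2πf = 64090 rad/s
X_L = ωL = 28300 Ω
X_C = 1/(ωC) = 650000 Ω
Parallel: admittances add. Y = 1/(jωL) + jωC
Y = (0 − j3.38e-05) S
|Y| = 3.38e-05 S → |Z| = 1/|Y| = 29500 Ω, ∠Z = −∠Y = 90.0°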